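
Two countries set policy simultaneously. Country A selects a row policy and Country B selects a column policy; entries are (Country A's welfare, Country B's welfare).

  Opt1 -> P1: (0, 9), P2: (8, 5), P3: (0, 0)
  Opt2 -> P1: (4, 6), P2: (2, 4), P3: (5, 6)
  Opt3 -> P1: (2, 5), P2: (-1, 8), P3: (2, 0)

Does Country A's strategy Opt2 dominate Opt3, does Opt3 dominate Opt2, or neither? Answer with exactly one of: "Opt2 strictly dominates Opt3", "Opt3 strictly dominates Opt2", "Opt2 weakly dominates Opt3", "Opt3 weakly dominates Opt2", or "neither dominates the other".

Opt2 strictly dominates Opt3

Compare Opt2 to Opt3 across each choice by Country B: P1: 4>2, P2: 2>-1, P3: 5>2.
Every comparison favours Opt2, so Opt2 strictly dominates Opt3.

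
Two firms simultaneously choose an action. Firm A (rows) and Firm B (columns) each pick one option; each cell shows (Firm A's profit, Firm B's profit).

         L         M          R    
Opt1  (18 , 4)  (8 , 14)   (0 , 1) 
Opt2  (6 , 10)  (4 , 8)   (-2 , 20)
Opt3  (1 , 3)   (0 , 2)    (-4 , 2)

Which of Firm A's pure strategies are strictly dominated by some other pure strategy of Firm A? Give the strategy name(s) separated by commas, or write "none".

Opt1: no other strategy beats it everywhere (Opt2 at L (18>6); Opt3 at L (18>1)).
Opt2: dominated, since Opt1 does at least as well everywhere (L: 18>6, M: 8>4, R: 0>-2).
Opt3: dominated, since Opt1 does at least as well everywhere (L: 18>1, M: 8>0, R: 0>-4).

Opt2, Opt3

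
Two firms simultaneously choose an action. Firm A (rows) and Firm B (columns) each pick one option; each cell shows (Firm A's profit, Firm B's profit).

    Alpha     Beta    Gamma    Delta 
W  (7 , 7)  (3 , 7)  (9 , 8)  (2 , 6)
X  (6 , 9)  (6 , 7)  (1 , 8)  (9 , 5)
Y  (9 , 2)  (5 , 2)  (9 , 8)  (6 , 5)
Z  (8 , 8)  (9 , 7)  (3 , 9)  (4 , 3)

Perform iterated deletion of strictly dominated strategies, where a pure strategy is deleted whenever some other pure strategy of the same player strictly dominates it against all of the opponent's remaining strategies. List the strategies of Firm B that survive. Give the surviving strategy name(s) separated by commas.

Firm B's strategy Beta is strictly dominated by Gamma (W: 8>7, X: 8>7, Y: 8>2, Z: 9>7) and is removed.
Row Z is eliminated: Y beats it against every remaining column (Alpha: 9>8, Gamma: 9>3, Delta: 6>4).
For Firm B, Gamma strictly dominates Delta on the remaining rows (W: 8>6, X: 8>5, Y: 8>5); eliminate Delta.
Row X is eliminated: W beats it against every remaining column (Alpha: 7>6, Gamma: 9>1).
Firm B's strategy Alpha is strictly dominated by Gamma (W: 8>7, Y: 8>2) and is removed.
Among the remaining strategies, none is strictly dominated by another pure strategy of the same player, so the elimination stops.
Surviving strategies — Firm A: {W, Y}; Firm B: {Gamma}.

Gamma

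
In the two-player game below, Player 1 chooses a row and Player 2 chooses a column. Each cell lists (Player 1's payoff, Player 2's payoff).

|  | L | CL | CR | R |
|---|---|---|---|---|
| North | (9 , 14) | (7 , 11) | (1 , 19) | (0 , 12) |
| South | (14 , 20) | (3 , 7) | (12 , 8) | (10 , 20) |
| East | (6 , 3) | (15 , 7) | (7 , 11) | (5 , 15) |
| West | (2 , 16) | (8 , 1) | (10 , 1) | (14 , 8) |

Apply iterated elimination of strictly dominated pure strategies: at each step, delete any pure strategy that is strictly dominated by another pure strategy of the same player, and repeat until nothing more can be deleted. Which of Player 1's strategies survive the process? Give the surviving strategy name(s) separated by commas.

Player 2's strategy CL is strictly dominated by R (North: 12>11, South: 20>7, East: 15>7, West: 8>1) and is removed.
For Player 1, South strictly dominates North on the remaining columns (L: 14>9, CR: 12>1, R: 10>0); eliminate North.
Row East is eliminated: South beats it against every remaining column (L: 14>6, CR: 12>7, R: 10>5).
Column CR is eliminated: L beats it against every remaining row (South: 20>8, West: 16>1).
Among the remaining strategies, none is strictly dominated by another pure strategy of the same player, so the elimination stops.
Surviving strategies — Player 1: {South, West}; Player 2: {L, R}.

South, West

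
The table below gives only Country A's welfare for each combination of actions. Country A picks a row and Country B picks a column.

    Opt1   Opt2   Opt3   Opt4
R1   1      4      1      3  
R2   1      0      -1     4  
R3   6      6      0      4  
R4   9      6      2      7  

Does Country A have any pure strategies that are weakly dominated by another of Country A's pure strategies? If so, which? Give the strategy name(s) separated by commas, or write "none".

R4 weakly dominates R1 — Opt1: 9>1, Opt2: 6>4, Opt3: 2>1, Opt4: 7>3.
R2: dominated, since R3 does at least as well everywhere (Opt1: 6>1, Opt2: 6>0, Opt3: 0>-1, Opt4: 4=4).
R3 is weakly dominated by R4 (Opt1: 9>6, Opt2: 6=6, Opt3: 2>0, Opt4: 7>4).
R4: no other strategy beats it everywhere (R1 at Opt1 (9>1); R2 at Opt1 (9>1); R3 at Opt1 (9>6)).

R1, R2, R3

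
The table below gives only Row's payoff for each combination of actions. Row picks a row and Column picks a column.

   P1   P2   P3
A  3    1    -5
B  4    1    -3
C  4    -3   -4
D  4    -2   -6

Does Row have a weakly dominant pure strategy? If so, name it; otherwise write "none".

B vs A: P1: 4>3, P2: 1=1, P3: -3>-5.
B vs C: P1: 4=4, P2: 1>-3, P3: -3>-4.
B vs D: P1: 4=4, P2: 1>-2, P3: -3>-6.
B is at least as good as every other strategy against every opponent action, so it is weakly dominant.

B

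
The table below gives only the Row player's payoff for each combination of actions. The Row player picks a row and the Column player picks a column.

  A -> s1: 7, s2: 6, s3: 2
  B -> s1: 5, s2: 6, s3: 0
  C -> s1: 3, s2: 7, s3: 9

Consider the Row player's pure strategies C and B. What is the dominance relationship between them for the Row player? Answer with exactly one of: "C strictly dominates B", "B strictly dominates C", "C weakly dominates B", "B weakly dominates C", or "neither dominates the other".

C's payoffs vs B's, by the Column player's action — s1: 3<5, s2: 7>6, s3: 9>0.
C does better at s2, s3 but worse at s1; neither strategy dominates the other.

neither dominates the other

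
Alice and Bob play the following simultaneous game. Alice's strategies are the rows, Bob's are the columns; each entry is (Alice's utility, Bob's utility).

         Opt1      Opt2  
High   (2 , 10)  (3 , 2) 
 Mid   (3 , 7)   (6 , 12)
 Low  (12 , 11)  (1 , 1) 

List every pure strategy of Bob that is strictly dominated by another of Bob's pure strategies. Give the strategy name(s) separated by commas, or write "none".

Opt1: no other strategy beats it everywhere (Opt2 at High (10>2)).
Opt2: no other strategy beats it everywhere (Opt1 at Mid (12>7)).

none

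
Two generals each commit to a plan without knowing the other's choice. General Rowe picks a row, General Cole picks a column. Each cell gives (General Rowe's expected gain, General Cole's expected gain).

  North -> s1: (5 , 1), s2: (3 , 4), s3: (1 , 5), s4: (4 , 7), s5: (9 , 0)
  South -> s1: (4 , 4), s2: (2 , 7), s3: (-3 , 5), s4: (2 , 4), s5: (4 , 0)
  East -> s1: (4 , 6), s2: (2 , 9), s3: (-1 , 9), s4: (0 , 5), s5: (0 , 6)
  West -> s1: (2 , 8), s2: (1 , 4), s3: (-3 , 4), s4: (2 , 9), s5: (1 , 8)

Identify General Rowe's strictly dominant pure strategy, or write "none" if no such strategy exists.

North

North vs South: s1: 5>4, s2: 3>2, s3: 1>-3, s4: 4>2, s5: 9>4.
North vs East: s1: 5>4, s2: 3>2, s3: 1>-1, s4: 4>0, s5: 9>0.
North vs West: s1: 5>2, s2: 3>1, s3: 1>-3, s4: 4>2, s5: 9>1.
North strictly beats every other strategy against every opponent action, so it is strictly dominant.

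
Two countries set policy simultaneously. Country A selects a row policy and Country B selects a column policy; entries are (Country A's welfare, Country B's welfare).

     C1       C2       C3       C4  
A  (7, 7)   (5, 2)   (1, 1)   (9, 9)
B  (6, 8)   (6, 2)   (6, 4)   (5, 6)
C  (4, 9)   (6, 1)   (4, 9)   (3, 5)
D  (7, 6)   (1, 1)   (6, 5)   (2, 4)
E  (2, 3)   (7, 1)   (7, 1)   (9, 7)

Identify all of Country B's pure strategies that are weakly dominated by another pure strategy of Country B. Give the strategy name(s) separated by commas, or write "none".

C2, C3

Nothing dominates C1: C2 at A (7>2); C3 at A (7>1); C4 at B (8>6).
C2: dominated, since C1 does at least as well everywhere (A: 7>2, B: 8>2, C: 9>1, D: 6>1, E: 3>1).
C3: dominated, since C1 does at least as well everywhere (A: 7>1, B: 8>4, C: 9=9, D: 6>5, E: 3>1).
C4: no other strategy beats it everywhere (C1 at A (9>7); C2 at A (9>2); C3 at A (9>1)).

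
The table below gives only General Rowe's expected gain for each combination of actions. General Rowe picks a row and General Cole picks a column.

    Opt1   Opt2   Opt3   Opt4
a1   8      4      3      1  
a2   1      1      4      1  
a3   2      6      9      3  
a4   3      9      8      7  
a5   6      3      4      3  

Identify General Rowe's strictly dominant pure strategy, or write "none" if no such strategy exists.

a1 fails to dominate a2 at Opt3 (3<4).
a2 fails to dominate a1 at Opt1 (1<8).
a3 fails to dominate a1 at Opt1 (2<8).
a4 fails to dominate a1 at Opt1 (3<8).
a5 fails to dominate a1 at Opt1 (6<8).
No single strategy dominates all the others.

none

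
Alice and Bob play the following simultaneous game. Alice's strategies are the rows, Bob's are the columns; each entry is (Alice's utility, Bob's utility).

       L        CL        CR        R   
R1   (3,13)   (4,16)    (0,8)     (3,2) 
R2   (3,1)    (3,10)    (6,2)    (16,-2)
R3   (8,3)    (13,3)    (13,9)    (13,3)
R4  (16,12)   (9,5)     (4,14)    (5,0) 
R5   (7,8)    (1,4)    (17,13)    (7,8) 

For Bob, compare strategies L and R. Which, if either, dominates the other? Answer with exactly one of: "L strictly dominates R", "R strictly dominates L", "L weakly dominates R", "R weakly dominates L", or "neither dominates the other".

L weakly dominates R

Compare L to R across every action of Alice: R1: 13>2, R2: 1>-2, R3: 3=3, R4: 12>0, R5: 8=8.
L is at least as good everywhere and strictly better somewhere (tied only at R3, R5), so L weakly but not strictly dominates R.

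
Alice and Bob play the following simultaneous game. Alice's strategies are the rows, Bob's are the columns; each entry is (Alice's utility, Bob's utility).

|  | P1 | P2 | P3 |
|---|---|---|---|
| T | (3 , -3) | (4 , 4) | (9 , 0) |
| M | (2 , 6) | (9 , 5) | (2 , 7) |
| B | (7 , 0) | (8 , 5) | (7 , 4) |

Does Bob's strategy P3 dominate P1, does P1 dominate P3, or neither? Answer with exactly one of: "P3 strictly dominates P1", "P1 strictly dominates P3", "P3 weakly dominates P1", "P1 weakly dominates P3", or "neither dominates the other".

P3 strictly dominates P1

Compare P3 to P1 across each choice by Alice: T: 0>-3, M: 7>6, B: 4>0.
P3 gives a strictly higher payoff against each choice by Alice, so P3 strictly dominates P1.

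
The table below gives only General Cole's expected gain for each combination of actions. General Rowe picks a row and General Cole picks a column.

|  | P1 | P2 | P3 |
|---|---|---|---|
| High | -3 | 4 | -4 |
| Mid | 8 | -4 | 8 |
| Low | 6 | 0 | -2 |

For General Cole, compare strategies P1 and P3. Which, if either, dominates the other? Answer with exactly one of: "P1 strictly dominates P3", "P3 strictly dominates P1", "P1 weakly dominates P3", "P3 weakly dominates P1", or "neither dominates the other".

P1 weakly dominates P3

P1's payoffs vs P3's, by General Rowe's action — High: -3>-4, Mid: 8=8, Low: 6>-2.
P1 is at least as good everywhere and strictly better somewhere (tied only at Mid), so P1 weakly but not strictly dominates P3.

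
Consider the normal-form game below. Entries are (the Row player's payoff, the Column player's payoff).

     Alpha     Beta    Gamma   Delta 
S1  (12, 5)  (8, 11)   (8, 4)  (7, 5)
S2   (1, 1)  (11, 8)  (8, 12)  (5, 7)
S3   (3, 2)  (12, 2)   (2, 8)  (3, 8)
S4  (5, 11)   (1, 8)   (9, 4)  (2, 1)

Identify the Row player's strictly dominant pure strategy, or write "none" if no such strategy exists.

S1 fails to dominate S2 at Beta (8<11).
S2 fails to dominate S1 at Alpha (1<12).
S3 fails to dominate S1 at Alpha (3<12).
S4 fails to dominate S1 at Alpha (5<12).
No single strategy dominates all the others.

none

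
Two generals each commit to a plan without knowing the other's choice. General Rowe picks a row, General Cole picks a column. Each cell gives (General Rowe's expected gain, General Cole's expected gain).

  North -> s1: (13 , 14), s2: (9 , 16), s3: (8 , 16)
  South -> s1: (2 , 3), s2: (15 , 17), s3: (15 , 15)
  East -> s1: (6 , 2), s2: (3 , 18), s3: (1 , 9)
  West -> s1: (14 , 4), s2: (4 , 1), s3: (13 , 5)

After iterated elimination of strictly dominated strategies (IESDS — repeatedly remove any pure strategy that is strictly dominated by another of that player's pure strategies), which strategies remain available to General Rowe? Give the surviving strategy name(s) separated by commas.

South

For General Rowe, North strictly dominates East on the remaining columns (s1: 13>6, s2: 9>3, s3: 8>1); eliminate East.
Column s1 is eliminated: s3 beats it against every remaining row (North: 16>14, South: 15>3, West: 5>4).
For General Rowe, South strictly dominates North on the remaining columns (s2: 15>9, s3: 15>8); eliminate North.
For General Rowe, South strictly dominates West on the remaining columns (s2: 15>4, s3: 15>13); eliminate West.
General Cole's strategy s3 is strictly dominated by s2 (South: 17>15) and is removed.
Among the remaining strategies, none is strictly dominated by another pure strategy of the same player, so the elimination stops.
Surviving strategies — General Rowe: {South}; General Cole: {s2}.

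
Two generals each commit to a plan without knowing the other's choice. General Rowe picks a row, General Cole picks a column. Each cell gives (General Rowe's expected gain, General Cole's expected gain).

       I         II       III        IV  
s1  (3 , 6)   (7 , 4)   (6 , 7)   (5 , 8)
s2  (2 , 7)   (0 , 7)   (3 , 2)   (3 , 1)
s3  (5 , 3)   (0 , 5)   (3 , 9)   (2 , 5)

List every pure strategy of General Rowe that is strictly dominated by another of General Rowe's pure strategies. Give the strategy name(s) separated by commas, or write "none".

s1 is not dominated — it holds its own against s2 at I (3>2); s3 at II (7>0).
s2 is strictly dominated by s1 (I: 3>2, II: 7>0, III: 6>3, IV: 5>3).
s3: no other strategy beats it everywhere (s1 at I (5>3); s2 at I (5>2)).

s2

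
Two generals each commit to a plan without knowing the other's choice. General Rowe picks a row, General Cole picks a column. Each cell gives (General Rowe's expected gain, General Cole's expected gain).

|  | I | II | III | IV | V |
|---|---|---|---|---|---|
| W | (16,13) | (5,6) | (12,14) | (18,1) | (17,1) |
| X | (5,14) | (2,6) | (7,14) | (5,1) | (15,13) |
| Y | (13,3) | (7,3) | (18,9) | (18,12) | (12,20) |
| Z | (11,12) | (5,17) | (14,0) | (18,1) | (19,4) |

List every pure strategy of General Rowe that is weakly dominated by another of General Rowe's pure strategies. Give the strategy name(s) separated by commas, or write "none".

W is not dominated — it holds its own against X at I (16>5); Y at I (16>13); Z at I (16>11).
X: dominated, since W does at least as well everywhere (I: 16>5, II: 5>2, III: 12>7, IV: 18>5, V: 17>15).
Y is not dominated — it holds its own against W at II (7>5); X at I (13>5); Z at I (13>11).
Nothing dominates Z: W at III (14>12); X at I (11>5); Y at V (19>12).

X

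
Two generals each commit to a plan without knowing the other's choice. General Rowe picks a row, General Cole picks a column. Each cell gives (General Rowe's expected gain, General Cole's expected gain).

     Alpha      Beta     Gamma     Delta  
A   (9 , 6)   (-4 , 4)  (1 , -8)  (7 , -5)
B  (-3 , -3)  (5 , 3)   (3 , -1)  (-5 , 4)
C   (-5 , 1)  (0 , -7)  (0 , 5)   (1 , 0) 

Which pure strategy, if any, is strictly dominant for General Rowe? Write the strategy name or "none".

none

A fails to dominate B at Beta (-4<5).
B fails to dominate A at Alpha (-3<9).
C fails to dominate A at Alpha (-5<9).
No single strategy dominates all the others.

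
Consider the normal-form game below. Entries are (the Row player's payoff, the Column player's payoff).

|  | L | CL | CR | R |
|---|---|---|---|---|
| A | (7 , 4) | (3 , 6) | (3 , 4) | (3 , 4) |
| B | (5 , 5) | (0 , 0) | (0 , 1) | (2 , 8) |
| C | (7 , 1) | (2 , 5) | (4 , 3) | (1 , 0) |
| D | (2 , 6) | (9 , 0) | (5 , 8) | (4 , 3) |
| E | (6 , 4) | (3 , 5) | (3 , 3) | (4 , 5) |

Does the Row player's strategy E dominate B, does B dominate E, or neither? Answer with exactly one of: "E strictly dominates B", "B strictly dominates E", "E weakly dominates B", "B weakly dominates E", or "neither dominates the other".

E strictly dominates B

E's payoffs vs B's, by the Column player's action — L: 6>5, CL: 3>0, CR: 3>0, R: 4>2.
E gives a strictly higher payoff against each opponent action, so E strictly dominates B.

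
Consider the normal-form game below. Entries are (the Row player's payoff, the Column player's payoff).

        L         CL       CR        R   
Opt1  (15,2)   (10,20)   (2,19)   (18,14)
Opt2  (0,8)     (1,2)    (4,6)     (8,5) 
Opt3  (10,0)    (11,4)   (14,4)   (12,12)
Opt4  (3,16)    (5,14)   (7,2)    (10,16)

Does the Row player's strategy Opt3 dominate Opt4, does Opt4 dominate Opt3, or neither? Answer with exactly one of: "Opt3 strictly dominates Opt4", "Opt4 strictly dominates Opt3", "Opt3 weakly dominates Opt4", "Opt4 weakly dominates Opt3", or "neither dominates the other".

Compare Opt3 to Opt4 across each opponent action: L: 10>3, CL: 11>5, CR: 14>7, R: 12>10.
Every comparison favours Opt3, so Opt3 strictly dominates Opt4.

Opt3 strictly dominates Opt4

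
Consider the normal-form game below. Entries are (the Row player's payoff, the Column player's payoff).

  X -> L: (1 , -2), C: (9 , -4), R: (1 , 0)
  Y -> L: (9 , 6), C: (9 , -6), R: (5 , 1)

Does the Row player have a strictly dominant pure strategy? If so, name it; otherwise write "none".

none

X fails to dominate Y at L (1<9).
Y fails to dominate X at C (9=9).
No single strategy dominates all the others.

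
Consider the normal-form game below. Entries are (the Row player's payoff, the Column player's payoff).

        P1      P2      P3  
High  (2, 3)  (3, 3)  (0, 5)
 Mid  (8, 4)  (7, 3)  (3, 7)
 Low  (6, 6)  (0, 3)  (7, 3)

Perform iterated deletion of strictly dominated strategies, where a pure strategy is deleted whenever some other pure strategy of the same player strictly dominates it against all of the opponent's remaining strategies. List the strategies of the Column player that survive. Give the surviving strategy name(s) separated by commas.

P1, P3

Row High is eliminated: Mid beats it against every remaining column (P1: 8>2, P2: 7>3, P3: 3>0).
For the Column player, P1 strictly dominates P2 on the remaining rows (Mid: 4>3, Low: 6>3); eliminate P2.
Among the remaining strategies, none is strictly dominated by another pure strategy of the same player, so the elimination stops.
Surviving strategies — the Row player: {Mid, Low}; the Column player: {P1, P3}.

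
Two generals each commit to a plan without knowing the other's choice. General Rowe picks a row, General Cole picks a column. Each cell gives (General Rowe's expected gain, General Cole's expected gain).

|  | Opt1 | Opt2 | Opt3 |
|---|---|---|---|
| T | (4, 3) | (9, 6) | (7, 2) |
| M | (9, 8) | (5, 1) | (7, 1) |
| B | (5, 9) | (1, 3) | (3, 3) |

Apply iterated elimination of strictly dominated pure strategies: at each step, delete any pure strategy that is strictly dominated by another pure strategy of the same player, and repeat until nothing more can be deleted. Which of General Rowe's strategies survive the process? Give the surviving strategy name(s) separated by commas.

T, M

Row B is eliminated: M beats it against every remaining column (Opt1: 9>5, Opt2: 5>1, Opt3: 7>3).
Column Opt3 is eliminated: Opt1 beats it against every remaining row (T: 3>2, M: 8>1).
Among the remaining strategies, none is strictly dominated by another pure strategy of the same player, so the elimination stops.
Surviving strategies — General Rowe: {T, M}; General Cole: {Opt1, Opt2}.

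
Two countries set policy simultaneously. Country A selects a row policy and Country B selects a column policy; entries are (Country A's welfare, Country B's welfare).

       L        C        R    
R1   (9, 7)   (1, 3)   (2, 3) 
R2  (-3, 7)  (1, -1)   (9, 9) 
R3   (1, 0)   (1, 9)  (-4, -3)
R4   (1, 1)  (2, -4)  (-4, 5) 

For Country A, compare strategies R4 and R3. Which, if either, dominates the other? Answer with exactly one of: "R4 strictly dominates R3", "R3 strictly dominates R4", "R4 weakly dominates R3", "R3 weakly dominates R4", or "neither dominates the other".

R4 weakly dominates R3

Compare R4 to R3 across each opponent action: L: 1=1, C: 2>1, R: -4=-4.
R4 is at least as good everywhere and strictly better somewhere (tied only at L, R), so R4 weakly but not strictly dominates R3.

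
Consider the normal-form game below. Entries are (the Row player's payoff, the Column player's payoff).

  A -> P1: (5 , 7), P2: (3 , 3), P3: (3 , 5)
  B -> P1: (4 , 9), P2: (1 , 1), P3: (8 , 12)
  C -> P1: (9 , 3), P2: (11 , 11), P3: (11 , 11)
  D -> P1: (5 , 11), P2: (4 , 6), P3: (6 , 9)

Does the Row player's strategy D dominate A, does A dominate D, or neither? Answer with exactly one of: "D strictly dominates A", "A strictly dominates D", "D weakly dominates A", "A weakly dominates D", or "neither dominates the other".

D's payoffs vs A's, by the Column player's action — P1: 5=5, P2: 4>3, P3: 6>3.
D is at least as good everywhere and strictly better somewhere (tied only at P1), so D weakly but not strictly dominates A.

D weakly dominates A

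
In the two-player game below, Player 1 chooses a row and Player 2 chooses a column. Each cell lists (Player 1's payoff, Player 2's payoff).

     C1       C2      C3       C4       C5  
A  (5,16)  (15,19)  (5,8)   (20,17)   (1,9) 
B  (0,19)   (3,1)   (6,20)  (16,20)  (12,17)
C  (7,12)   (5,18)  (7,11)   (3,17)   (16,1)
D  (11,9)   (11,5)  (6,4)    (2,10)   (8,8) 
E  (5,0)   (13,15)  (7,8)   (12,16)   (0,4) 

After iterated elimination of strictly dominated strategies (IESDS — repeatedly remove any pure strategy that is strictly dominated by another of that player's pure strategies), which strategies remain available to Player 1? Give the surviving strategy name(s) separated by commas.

A, B, C, E

For Player 2, C4 strictly dominates C1 on the remaining rows (A: 17>16, B: 20>19, C: 17>12, D: 10>9, E: 16>0); eliminate C1.
Player 2's strategy C5 is strictly dominated by C4 (A: 17>9, B: 20>17, C: 17>1, D: 10>8, E: 16>4) and is removed.
Row D is eliminated: E beats it against every remaining column (C2: 13>11, C3: 7>6, C4: 12>2).
Among the remaining strategies, none is strictly dominated by another pure strategy of the same player, so the elimination stops.
Surviving strategies — Player 1: {A, B, C, E}; Player 2: {C2, C3, C4}.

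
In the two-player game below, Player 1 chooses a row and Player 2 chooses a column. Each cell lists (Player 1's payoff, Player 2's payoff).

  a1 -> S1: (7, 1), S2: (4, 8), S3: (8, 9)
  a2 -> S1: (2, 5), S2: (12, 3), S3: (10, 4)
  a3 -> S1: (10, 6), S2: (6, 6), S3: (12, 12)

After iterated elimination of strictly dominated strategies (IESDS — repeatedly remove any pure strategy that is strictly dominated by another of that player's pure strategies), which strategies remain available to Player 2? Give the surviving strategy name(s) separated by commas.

S3

Player 1's strategy a1 is strictly dominated by a3 (S1: 10>7, S2: 6>4, S3: 12>8) and is removed.
For Player 2, S3 strictly dominates S2 on the remaining rows (a2: 4>3, a3: 12>6); eliminate S2.
Player 1's strategy a2 is strictly dominated by a3 (S1: 10>2, S3: 12>10) and is removed.
Column S1 is eliminated: S3 beats it against every remaining row (a3: 12>6).
Among the remaining strategies, none is strictly dominated by another pure strategy of the same player, so the elimination stops.
Surviving strategies — Player 1: {a3}; Player 2: {S3}.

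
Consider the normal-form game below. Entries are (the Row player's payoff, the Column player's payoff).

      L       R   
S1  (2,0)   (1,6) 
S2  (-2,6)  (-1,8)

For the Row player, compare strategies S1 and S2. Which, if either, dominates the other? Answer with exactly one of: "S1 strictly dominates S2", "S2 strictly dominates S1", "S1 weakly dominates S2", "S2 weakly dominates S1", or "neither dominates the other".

S1 strictly dominates S2

Compare S1 to S2 across every action of the Column player: L: 2>-2, R: 1>-1.
S1 gives a strictly higher payoff against every action of the Column player, so S1 strictly dominates S2.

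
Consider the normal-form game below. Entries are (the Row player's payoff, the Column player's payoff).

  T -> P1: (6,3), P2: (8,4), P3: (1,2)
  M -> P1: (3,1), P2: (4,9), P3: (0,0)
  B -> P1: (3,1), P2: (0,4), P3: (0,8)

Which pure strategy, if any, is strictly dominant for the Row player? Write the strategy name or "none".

T vs M: P1: 6>3, P2: 8>4, P3: 1>0.
T vs B: P1: 6>3, P2: 8>0, P3: 1>0.
T strictly beats every other strategy against every opponent action, so it is strictly dominant.

T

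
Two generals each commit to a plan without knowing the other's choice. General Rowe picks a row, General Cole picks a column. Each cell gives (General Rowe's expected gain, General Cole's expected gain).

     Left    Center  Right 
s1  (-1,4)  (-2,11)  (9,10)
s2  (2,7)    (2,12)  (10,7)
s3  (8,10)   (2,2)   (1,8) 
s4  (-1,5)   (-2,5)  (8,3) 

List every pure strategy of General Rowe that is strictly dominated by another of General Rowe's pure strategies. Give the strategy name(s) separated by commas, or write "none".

s2 strictly dominates s1 — Left: 2>-1, Center: 2>-2, Right: 10>9.
Nothing dominates s2: s1 at Left (2>-1); s3 at Center (2=2); s4 at Left (2>-1).
Nothing dominates s3: s1 at Left (8>-1); s2 at Left (8>2); s4 at Left (8>-1).
s4: dominated, since s2 does at least as well everywhere (Left: 2>-1, Center: 2>-2, Right: 10>8).

s1, s4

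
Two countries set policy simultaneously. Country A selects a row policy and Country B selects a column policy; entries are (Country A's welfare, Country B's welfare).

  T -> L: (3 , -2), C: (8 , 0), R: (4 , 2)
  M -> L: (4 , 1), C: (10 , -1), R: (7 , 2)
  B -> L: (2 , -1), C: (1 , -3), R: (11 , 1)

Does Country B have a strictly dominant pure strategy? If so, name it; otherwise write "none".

R vs L: T: 2>-2, M: 2>1, B: 1>-1.
R vs C: T: 2>0, M: 2>-1, B: 1>-3.
R strictly beats every other strategy against every opponent action, so it is strictly dominant.

R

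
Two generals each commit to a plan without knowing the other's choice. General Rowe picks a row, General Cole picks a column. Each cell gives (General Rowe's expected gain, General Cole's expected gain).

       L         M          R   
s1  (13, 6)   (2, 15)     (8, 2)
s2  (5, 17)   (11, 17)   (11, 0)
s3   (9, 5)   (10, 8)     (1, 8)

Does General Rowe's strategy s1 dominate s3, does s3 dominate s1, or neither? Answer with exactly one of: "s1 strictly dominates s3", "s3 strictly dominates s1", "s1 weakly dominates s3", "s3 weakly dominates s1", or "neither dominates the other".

neither dominates the other

s1's payoffs vs s3's, by General Cole's action — L: 13>9, M: 2<10, R: 8>1.
s1 does better at L, R but worse at M; neither strategy dominates the other.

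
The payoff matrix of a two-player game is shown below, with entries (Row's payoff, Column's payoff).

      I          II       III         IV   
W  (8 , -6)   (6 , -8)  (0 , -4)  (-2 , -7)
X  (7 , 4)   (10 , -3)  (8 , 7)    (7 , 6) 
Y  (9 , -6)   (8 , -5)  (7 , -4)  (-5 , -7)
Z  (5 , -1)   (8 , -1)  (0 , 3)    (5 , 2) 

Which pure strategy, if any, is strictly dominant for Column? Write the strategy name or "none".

III vs I: W: -4>-6, X: 7>4, Y: -4>-6, Z: 3>-1.
III vs II: W: -4>-8, X: 7>-3, Y: -4>-5, Z: 3>-1.
III vs IV: W: -4>-7, X: 7>6, Y: -4>-7, Z: 3>2.
III strictly beats every other strategy against every opponent action, so it is strictly dominant.

III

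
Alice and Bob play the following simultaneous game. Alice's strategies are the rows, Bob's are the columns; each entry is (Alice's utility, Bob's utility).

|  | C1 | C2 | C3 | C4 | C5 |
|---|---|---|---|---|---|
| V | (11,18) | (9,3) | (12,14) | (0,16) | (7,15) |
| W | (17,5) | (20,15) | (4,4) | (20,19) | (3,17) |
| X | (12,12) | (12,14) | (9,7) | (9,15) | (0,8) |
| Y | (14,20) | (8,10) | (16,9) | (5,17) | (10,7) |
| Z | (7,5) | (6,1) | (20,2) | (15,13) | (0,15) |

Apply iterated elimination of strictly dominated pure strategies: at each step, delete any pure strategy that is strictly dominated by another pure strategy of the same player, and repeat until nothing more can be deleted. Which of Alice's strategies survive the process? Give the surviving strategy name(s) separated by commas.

W

Column C2 is eliminated: C4 beats it against every remaining row (V: 16>3, W: 19>15, X: 15>14, Y: 17>10, Z: 13>1).
For Alice, Y strictly dominates V on the remaining columns (C1: 14>11, C3: 16>12, C4: 5>0, C5: 10>7); eliminate V.
Bob's strategy C3 is strictly dominated by C1 (W: 5>4, X: 12>7, Y: 20>9, Z: 5>2) and is removed.
For Alice, W strictly dominates X on the remaining columns (C1: 17>12, C4: 20>9, C5: 3>0); eliminate X.
Alice's strategy Z is strictly dominated by W (C1: 17>7, C4: 20>15, C5: 3>0) and is removed.
Column C5 is eliminated: C4 beats it against every remaining row (W: 19>17, Y: 17>7).
Alice's strategy Y is strictly dominated by W (C1: 17>14, C4: 20>5) and is removed.
Bob's strategy C1 is strictly dominated by C4 (W: 19>5) and is removed.
Among the remaining strategies, none is strictly dominated by another pure strategy of the same player, so the elimination stops.
Surviving strategies — Alice: {W}; Bob: {C4}.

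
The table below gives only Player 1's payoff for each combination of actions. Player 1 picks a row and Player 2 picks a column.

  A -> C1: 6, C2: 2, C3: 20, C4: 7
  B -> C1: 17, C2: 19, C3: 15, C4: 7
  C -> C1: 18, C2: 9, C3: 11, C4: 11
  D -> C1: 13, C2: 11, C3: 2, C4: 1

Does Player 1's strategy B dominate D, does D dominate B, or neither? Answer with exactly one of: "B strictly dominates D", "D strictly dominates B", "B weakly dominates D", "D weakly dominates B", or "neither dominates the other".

B strictly dominates D

B's payoffs vs D's, by Player 2's action — C1: 17>13, C2: 19>11, C3: 15>2, C4: 7>1.
Every comparison favours B, so B strictly dominates D.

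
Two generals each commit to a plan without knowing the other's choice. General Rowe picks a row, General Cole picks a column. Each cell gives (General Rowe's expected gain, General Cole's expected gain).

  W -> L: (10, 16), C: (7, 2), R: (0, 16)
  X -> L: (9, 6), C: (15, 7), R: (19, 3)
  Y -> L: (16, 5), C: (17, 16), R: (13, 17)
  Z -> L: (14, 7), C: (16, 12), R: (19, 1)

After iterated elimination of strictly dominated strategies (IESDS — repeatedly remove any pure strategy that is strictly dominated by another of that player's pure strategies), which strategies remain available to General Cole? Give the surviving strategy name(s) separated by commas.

C, R

General Rowe's strategy W is strictly dominated by Y (L: 16>10, C: 17>7, R: 13>0) and is removed.
General Cole's strategy L is strictly dominated by C (X: 7>6, Y: 16>5, Z: 12>7) and is removed.
Among the remaining strategies, none is strictly dominated by another pure strategy of the same player, so the elimination stops.
Surviving strategies — General Rowe: {X, Y, Z}; General Cole: {C, R}.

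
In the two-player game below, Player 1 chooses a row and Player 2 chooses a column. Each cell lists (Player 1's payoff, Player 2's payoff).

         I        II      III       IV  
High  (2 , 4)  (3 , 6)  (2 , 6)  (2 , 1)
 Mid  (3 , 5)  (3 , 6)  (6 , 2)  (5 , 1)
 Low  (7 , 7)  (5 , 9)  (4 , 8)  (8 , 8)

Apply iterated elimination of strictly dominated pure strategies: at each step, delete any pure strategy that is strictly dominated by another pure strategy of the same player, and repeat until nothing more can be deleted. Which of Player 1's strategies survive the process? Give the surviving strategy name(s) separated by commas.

Player 1's strategy High is strictly dominated by Low (I: 7>2, II: 5>3, III: 4>2, IV: 8>2) and is removed.
Column I is eliminated: II beats it against every remaining row (Mid: 6>5, Low: 9>7).
For Player 2, II strictly dominates III on the remaining rows (Mid: 6>2, Low: 9>8); eliminate III.
For Player 1, Low strictly dominates Mid on the remaining columns (II: 5>3, IV: 8>5); eliminate Mid.
Player 2's strategy IV is strictly dominated by II (Low: 9>8) and is removed.
Among the remaining strategies, none is strictly dominated by another pure strategy of the same player, so the elimination stops.
Surviving strategies — Player 1: {Low}; Player 2: {II}.

Low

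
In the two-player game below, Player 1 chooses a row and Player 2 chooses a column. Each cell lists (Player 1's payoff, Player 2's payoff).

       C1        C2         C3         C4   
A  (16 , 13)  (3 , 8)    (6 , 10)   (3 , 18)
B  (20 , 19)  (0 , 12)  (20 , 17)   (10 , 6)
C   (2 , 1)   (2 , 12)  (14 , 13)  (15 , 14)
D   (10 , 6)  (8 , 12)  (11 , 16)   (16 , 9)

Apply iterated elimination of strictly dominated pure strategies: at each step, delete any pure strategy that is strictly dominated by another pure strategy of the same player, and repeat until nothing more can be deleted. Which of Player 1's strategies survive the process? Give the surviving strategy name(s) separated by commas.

B, C, D

For Player 2, C3 strictly dominates C2 on the remaining rows (A: 10>8, B: 17>12, C: 13>12, D: 16>12); eliminate C2.
Row A is eliminated: B beats it against every remaining column (C1: 20>16, C3: 20>6, C4: 10>3).
Among the remaining strategies, none is strictly dominated by another pure strategy of the same player, so the elimination stops.
Surviving strategies — Player 1: {B, C, D}; Player 2: {C1, C3, C4}.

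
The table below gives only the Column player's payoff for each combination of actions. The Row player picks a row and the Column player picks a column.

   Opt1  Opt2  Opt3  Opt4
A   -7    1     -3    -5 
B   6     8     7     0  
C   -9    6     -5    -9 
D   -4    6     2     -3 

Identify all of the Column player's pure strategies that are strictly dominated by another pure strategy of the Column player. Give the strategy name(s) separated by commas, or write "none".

Opt1: dominated, since Opt2 does at least as well everywhere (A: 1>-7, B: 8>6, C: 6>-9, D: 6>-4).
Nothing dominates Opt2: Opt1 at A (1>-7); Opt3 at A (1>-3); Opt4 at A (1>-5).
Opt3 is strictly dominated by Opt2 (A: 1>-3, B: 8>7, C: 6>-5, D: 6>2).
Opt2 strictly dominates Opt4 — A: 1>-5, B: 8>0, C: 6>-9, D: 6>-3.

Opt1, Opt3, Opt4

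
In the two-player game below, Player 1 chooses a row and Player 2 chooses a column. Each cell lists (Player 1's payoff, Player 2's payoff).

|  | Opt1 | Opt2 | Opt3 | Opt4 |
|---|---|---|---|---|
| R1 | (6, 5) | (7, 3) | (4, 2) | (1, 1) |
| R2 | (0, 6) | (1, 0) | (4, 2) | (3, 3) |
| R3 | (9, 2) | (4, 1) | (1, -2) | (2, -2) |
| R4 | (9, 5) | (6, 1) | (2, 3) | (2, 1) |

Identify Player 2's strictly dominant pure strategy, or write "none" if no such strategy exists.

Opt1 vs Opt2: R1: 5>3, R2: 6>0, R3: 2>1, R4: 5>1.
Opt1 vs Opt3: R1: 5>2, R2: 6>2, R3: 2>-2, R4: 5>3.
Opt1 vs Opt4: R1: 5>1, R2: 6>3, R3: 2>-2, R4: 5>1.
Opt1 strictly beats every other strategy against every opponent action, so it is strictly dominant.

Opt1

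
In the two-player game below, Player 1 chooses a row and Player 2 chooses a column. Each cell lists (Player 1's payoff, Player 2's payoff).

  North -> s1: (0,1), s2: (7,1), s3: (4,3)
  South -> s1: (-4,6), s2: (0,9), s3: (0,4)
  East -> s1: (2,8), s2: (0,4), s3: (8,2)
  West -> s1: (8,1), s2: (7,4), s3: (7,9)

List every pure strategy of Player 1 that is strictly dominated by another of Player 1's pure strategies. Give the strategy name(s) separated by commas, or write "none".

Nothing dominates North: South at s1 (0>-4); East at s2 (7>0); West at s2 (7=7).
South: dominated, since North does at least as well everywhere (s1: 0>-4, s2: 7>0, s3: 4>0).
Nothing dominates East: North at s1 (2>0); South at s1 (2>-4); West at s3 (8>7).
West is not dominated — it holds its own against North at s1 (8>0); South at s1 (8>-4); East at s1 (8>2).

South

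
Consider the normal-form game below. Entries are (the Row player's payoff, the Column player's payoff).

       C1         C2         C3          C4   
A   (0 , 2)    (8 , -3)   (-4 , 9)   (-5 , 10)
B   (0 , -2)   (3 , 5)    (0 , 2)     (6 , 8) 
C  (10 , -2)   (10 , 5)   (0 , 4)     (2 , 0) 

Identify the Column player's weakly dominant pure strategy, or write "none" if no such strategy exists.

C1 fails to dominate C2 at B (-2<5).
C2 fails to dominate C1 at A (-3<2).
C3 fails to dominate C2 at B (2<5).
C4 fails to dominate C2 at C (0<5).
No single strategy dominates all the others.

none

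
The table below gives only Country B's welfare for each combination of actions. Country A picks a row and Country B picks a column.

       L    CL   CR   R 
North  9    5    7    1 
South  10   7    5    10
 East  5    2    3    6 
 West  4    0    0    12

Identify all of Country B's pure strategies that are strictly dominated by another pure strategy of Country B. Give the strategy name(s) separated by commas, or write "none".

CL, CR

L is not dominated — it holds its own against CL at North (9>5); CR at North (9>7); R at North (9>1).
L strictly dominates CL — North: 9>5, South: 10>7, East: 5>2, West: 4>0.
L strictly dominates CR — North: 9>7, South: 10>5, East: 5>3, West: 4>0.
Nothing dominates R: L at South (10=10); CL at South (10>7); CR at South (10>5).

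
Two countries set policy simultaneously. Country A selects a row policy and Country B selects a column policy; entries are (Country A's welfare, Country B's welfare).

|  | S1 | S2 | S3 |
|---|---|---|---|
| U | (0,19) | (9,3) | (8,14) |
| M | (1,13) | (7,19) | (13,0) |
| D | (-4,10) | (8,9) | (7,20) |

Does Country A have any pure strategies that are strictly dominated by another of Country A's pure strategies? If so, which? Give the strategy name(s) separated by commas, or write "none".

U: no other strategy beats it everywhere (M at S2 (9>7); D at S1 (0>-4)).
M: no other strategy beats it everywhere (U at S1 (1>0); D at S1 (1>-4)).
U strictly dominates D — S1: 0>-4, S2: 9>8, S3: 8>7.

D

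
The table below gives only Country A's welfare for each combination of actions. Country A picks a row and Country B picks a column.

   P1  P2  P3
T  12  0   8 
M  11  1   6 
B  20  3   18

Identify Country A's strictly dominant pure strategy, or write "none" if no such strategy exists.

B vs T: P1: 20>12, P2: 3>0, P3: 18>8.
B vs M: P1: 20>11, P2: 3>1, P3: 18>6.
B strictly beats every other strategy against every opponent action, so it is strictly dominant.

B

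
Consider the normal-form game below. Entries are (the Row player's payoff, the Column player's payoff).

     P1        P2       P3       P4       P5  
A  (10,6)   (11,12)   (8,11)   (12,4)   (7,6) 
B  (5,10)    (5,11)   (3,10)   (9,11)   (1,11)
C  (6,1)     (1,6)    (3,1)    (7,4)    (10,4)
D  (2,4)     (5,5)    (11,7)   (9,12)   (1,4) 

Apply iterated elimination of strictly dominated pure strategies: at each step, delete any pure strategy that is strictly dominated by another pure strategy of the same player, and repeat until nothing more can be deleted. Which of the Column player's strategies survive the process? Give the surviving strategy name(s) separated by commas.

Row B is eliminated: A beats it against every remaining column (P1: 10>5, P2: 11>5, P3: 8>3, P4: 12>9, P5: 7>1).
The Column player's strategy P1 is strictly dominated by P2 (A: 12>6, C: 6>1, D: 5>4) and is removed.
The Column player's strategy P5 is strictly dominated by P2 (A: 12>6, C: 6>4, D: 5>4) and is removed.
Row C is eliminated: A beats it against every remaining column (P2: 11>1, P3: 8>3, P4: 12>7).
Among the remaining strategies, none is strictly dominated by another pure strategy of the same player, so the elimination stops.
Surviving strategies — the Row player: {A, D}; the Column player: {P2, P3, P4}.

P2, P3, P4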